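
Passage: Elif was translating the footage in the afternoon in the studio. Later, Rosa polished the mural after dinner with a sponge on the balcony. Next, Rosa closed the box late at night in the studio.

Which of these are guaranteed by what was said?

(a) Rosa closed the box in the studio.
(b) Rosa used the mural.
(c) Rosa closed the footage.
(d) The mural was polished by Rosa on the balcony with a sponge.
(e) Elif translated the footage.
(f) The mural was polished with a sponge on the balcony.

(a) Entailed — this follows by dropping conjuncts from the closing event's description.
(b) Not entailed — the mural is the patient, not an instrument — Rosa used a sponge.
(c) Not entailed — Rosa closed the box, not the footage; the footage belongs to the translating event.
(d) Entailed — the original entails any weakening of itself; this just drops 'after dinner'.
(e) Not entailed — 'was translating' is progressive on an accomplishment; it does not entail the completed 'translated'.
(f) Entailed — the original entails any weakening of itself; this just drops 'after dinner' and generalizes the agent.

(a), (d), (f)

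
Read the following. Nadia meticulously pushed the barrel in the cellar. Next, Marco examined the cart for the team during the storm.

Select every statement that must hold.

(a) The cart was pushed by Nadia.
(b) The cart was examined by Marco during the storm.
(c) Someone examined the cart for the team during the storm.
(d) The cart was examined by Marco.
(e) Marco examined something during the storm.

(b), (c), (d), (e)

(a) Not entailed — Nadia pushed the barrel, not the cart; the cart belongs to the examining event.
(b) Entailed — this follows by dropping conjuncts from the examining event's description.
(c) Entailed — the original entails any weakening of itself; this just generalizes the agent.
(d) Entailed — this follows by dropping conjuncts from the examining event's description.
(e) Entailed — the original entails any weakening of itself; this just drops 'for the team' and generalizes the patient.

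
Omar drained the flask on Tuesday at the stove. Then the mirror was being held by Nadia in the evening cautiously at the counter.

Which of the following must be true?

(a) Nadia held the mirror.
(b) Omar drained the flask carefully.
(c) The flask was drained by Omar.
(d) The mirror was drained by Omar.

(a), (c)

(a) Entailed — 'hold' is an activity; 'was holding' entails that some holding happened, so 'held' holds.
(b) Not entailed — 'carefully' adds information not in the original event.
(c) Entailed — this follows by dropping conjuncts from the draining event's description.
(d) Not entailed — Omar drained the flask, not the mirror; the mirror belongs to the holding event.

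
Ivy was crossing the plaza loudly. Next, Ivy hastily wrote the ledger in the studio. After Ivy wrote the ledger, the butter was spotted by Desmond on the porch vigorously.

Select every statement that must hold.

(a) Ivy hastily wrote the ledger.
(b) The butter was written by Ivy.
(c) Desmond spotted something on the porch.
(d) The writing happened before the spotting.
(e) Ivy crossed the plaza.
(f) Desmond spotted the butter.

(a), (c), (d), (f)

(a) Entailed — every conjunct here is already in the original writing event.
(b) Not entailed — Ivy wrote the ledger, not the butter; the butter belongs to the spotting event.
(c) Entailed — this follows by dropping conjuncts from the spotting event's description.
(d) Entailed — the narrative places the writing before the spotting.
(e) Not entailed — 'was crossing' is progressive on an accomplishment; it does not entail the completed 'crossed'.
(f) Entailed — the original entails any weakening of itself; this just drops 'vigorously', 'on the porch'.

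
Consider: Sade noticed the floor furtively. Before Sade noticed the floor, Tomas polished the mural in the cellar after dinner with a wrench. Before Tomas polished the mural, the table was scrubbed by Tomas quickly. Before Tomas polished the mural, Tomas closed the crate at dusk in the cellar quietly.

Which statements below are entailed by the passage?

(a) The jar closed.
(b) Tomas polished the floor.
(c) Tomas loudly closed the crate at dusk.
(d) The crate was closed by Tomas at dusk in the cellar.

(d)

(a) Not entailed — the crate is what closed, not the jar.
(b) Not entailed — Tomas polished the mural, not the floor; the floor belongs to the noticing event.
(c) Not entailed — 'loudly' adds a manner not in (and inconsistent with) the original.
(d) Entailed — the original entails any weakening of itself; this just drops 'quietly'.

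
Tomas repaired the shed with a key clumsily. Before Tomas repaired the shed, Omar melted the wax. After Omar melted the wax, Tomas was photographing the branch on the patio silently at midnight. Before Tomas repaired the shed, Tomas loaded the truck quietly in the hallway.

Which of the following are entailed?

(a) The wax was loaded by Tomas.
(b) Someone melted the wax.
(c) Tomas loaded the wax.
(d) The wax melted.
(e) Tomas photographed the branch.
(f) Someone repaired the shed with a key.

(a) Not entailed — Tomas loaded the truck, not the wax; the wax belongs to the melting event.
(b) Entailed — this follows by dropping conjuncts from the melting event's description.
(c) Not entailed — Tomas loaded the truck, not the wax; the wax belongs to the melting event.
(d) Entailed — 'Omar melted the wax' is causative; it entails the inchoative 'the wax melted'.
(e) Not entailed — 'was photographing' is progressive on an accomplishment; it does not entail the completed 'photographed'.
(f) Entailed — dropping 'clumsily' and generalizing the agent leaves a sub-description the original still satisfies.

(b), (d), (f)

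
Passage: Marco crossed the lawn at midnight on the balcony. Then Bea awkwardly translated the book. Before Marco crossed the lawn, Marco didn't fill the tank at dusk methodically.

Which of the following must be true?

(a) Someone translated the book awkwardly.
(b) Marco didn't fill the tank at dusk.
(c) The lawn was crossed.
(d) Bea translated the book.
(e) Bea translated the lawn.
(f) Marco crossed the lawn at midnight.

(a) Entailed — every conjunct here is already in the original translating event.
(b) Not entailed — dropping 'methodically' under negation is not valid — the original leaves open that Marco filled the tank some other way.
(c) Entailed — the original entails any weakening of itself; this just drops 'on the balcony', 'at midnight' and generalizes the agent.
(d) Entailed — the original entails any weakening of itself; this just drops 'awkwardly'.
(e) Not entailed — Bea translated the book, not the lawn; the lawn belongs to the crossing event.
(f) Entailed — dropping 'on the balcony' leaves a sub-description the original still satisfies.

(a), (c), (d), (f)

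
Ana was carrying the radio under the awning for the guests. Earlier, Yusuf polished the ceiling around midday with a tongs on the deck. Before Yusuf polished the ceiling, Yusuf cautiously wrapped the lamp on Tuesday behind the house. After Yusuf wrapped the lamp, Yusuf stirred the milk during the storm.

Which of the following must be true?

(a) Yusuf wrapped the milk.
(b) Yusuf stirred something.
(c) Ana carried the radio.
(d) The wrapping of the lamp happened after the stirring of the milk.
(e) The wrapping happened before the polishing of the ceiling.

(a) Not entailed — Yusuf wrapped the lamp, not the milk; the milk belongs to the stirring event.
(b) Entailed — the original entails any weakening of itself; this just drops 'during the storm' and generalizes the patient.
(c) Entailed — 'carry' is an activity; 'was carrying' entails that some carrying happened, so 'carried' holds.
(d) Not entailed — the narrative places the wrapping before the stirring, not after.
(e) Entailed — the narrative places the wrapping before the polishing.

(b), (c), (e)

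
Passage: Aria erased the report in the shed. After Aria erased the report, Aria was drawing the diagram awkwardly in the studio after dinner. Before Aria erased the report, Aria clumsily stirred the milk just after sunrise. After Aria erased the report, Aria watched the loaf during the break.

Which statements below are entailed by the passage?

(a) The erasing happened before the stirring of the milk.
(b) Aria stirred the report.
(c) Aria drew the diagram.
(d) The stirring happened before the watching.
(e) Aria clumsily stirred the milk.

(a) Not entailed — the narrative places the stirring before the erasing, not after.
(b) Not entailed — Aria stirred the milk, not the report; the report belongs to the erasing event.
(c) Not entailed — 'was drawing' is progressive on an accomplishment; it does not entail the completed 'drew'.
(d) Entailed — the narrative places the stirring before the watching.
(e) Entailed — dropping 'just after sunrise' leaves a sub-description the original still satisfies.

(d), (e)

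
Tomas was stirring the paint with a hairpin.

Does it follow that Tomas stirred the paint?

'stir' is atelic; if Tomas was stirring the paint, then Tomas stirred the paint (for some time).

yes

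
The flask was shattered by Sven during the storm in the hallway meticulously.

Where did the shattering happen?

'in the hallway' marks the location of the shattering event.

in the hallway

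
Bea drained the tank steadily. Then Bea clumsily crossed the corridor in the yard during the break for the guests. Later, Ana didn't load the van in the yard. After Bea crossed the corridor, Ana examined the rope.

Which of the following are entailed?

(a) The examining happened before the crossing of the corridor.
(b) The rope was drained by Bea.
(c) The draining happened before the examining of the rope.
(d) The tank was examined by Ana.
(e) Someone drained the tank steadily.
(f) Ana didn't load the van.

(c), (e)

(a) Not entailed — the narrative places the crossing before the examining, not after.
(b) Not entailed — Bea drained the tank, not the rope; the rope belongs to the examining event.
(c) Entailed — the narrative places the draining before the examining.
(d) Not entailed — Ana examined the rope, not the tank; the tank belongs to the draining event.
(e) Entailed — generalizing the agent leaves a sub-description the original still satisfies.
(f) Not entailed — dropping 'in the yard' under negation is not valid — the original leaves open that Ana loaded the van some other way.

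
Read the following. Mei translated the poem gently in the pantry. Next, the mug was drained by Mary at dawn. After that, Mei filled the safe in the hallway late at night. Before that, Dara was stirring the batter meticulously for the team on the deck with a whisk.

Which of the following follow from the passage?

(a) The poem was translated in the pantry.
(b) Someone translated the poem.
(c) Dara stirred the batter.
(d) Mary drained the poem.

(a) Entailed — every conjunct here is already in the original translating event.
(b) Entailed — dropping 'gently', 'in the pantry' and generalizing the agent leaves a sub-description the original still satisfies.
(c) Entailed — 'stir' is an activity; 'was stirring' entails that some stirring happened, so 'stirred' holds.
(d) Not entailed — Mary drained the mug, not the poem; the poem belongs to the translating event.

(a), (b), (c)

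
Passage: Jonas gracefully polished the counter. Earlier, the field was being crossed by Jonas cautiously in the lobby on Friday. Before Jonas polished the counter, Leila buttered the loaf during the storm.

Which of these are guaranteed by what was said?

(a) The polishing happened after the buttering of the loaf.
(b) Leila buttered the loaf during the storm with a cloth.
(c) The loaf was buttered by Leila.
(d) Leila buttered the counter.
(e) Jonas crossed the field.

(a), (c)

(a) Entailed — the narrative places the buttering before the polishing.
(b) Not entailed — 'with a cloth' adds information not in the original event.
(c) Entailed — every conjunct here is already in the original buttering event.
(d) Not entailed — Leila buttered the loaf, not the counter; the counter belongs to the polishing event.
(e) Not entailed — 'was crossing' is progressive on an accomplishment; it does not entail the completed 'crossed'.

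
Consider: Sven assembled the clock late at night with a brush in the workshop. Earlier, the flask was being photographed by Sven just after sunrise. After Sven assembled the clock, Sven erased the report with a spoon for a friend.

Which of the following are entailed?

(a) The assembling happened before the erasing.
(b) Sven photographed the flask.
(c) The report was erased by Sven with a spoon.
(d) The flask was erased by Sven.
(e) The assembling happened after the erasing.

(a) Entailed — the narrative places the assembling before the erasing.
(b) Not entailed — 'was photographing' is progressive on an accomplishment; it does not entail the completed 'photographed'.
(c) Entailed — the original entails any weakening of itself; this just drops 'for a friend'.
(d) Not entailed — Sven erased the report, not the flask; the flask belongs to the photographing event.
(e) Not entailed — the narrative places the assembling before the erasing, not after.

(a), (c)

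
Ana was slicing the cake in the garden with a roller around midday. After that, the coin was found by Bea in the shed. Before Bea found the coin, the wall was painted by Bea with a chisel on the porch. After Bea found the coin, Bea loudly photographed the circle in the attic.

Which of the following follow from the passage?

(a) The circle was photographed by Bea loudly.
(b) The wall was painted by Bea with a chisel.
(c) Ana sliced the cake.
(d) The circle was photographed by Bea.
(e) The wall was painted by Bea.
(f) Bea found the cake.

(a), (b), (d), (e)

(a) Entailed — every conjunct here is already in the original photographing event.
(b) Entailed — this follows by dropping conjuncts from the painting event's description.
(c) Not entailed — 'was slicing' is progressive on an accomplishment; it does not entail the completed 'sliced'.
(d) Entailed — every conjunct here is already in the original photographing event.
(e) Entailed — this follows by dropping conjuncts from the painting event's description.
(f) Not entailed — Bea found the coin, not the cake; the cake belongs to the slicing event.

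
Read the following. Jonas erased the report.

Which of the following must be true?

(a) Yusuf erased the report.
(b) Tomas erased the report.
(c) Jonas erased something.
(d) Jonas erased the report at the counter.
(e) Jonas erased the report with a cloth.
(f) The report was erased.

(c), (f)

(a) Not entailed — the passage has Jonas erasing the report, not Yusuf.
(b) Not entailed — the passage has Jonas erasing the report, not Tomas.
(c) Entailed — generalizing the patient leaves a sub-description the original still satisfies.
(d) Not entailed — 'at the counter' adds information not in the original event.
(e) Not entailed — 'with a cloth' adds information not in the original event.
(f) Entailed — every conjunct here is already in the original erasing event.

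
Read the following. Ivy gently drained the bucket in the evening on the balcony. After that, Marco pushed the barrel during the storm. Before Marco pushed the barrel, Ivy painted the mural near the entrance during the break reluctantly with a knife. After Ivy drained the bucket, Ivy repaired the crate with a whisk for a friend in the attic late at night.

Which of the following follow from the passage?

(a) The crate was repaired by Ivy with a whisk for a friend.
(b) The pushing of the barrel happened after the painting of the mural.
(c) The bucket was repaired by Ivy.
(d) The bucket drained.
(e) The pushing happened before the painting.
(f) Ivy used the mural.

(a), (b), (d)

(a) Entailed — this follows by dropping conjuncts from the repairing event's description.
(b) Entailed — the narrative places the painting before the pushing.
(c) Not entailed — Ivy repaired the crate, not the bucket; the bucket belongs to the draining event.
(d) Entailed — 'Ivy drained the bucket' is causative; it entails the inchoative 'the bucket drained'.
(e) Not entailed — the narrative places the painting before the pushing, not after.
(f) Not entailed — the mural is the patient, not an instrument — Ivy used a knife.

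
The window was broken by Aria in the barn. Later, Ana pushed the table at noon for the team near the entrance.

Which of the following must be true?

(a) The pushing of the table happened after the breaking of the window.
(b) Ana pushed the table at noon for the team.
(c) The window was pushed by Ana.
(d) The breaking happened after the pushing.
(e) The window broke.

(a), (b), (e)

(a) Entailed — the narrative places the breaking before the pushing.
(b) Entailed — this follows by dropping conjuncts from the pushing event's description.
(c) Not entailed — Ana pushed the table, not the window; the window belongs to the breaking event.
(d) Not entailed — the narrative places the breaking before the pushing, not after.
(e) Entailed — 'Aria broke the window' is causative; it entails the inchoative 'the window broke'.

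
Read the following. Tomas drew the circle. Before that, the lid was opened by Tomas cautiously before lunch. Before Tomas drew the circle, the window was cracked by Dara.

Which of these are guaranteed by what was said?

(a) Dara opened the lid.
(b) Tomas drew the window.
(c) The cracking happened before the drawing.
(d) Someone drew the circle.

(c), (d)

(a) Not entailed — the passage has Tomas opening the lid, not Dara.
(b) Not entailed — Tomas drew the circle, not the window; the window belongs to the cracking event.
(c) Entailed — the narrative places the cracking before the drawing.
(d) Entailed — every conjunct here is already in the original drawing event.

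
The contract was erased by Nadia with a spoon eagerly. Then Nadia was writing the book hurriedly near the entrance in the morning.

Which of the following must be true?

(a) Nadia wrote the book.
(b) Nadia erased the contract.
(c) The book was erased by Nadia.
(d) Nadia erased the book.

(b)

(a) Not entailed — 'was writing' is progressive on an accomplishment; it does not entail the completed 'wrote'.
(b) Entailed — every conjunct here is already in the original erasing event.
(c) Not entailed — Nadia erased the contract, not the book; the book belongs to the writing event.
(d) Not entailed — Nadia erased the contract, not the book; the book belongs to the writing event.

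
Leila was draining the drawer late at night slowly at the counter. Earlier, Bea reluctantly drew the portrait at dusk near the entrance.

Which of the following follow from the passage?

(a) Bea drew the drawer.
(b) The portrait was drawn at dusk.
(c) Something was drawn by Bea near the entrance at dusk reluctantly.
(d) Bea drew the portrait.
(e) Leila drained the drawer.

(b), (c), (d)

(a) Not entailed — Bea drew the portrait, not the drawer; the drawer belongs to the draining event.
(b) Entailed — this follows by dropping conjuncts from the drawing event's description.
(c) Entailed — generalizing the patient leaves a sub-description the original still satisfies.
(d) Entailed — dropping 'reluctantly', 'at dusk', 'near the entrance' leaves a sub-description the original still satisfies.
(e) Not entailed — 'was draining' is progressive on an accomplishment; it does not entail the completed 'drained'.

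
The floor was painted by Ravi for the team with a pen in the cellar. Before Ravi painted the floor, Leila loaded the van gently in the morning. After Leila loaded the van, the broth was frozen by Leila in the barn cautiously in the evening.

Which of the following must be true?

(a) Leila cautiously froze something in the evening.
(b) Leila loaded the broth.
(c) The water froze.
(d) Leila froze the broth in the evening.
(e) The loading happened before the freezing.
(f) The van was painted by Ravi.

(a), (d), (e)

(a) Entailed — the original entails any weakening of itself; this just drops 'in the barn' and generalizes the patient.
(b) Not entailed — Leila loaded the van, not the broth; the broth belongs to the freezing event.
(c) Not entailed — the broth is what froze, not the water.
(d) Entailed — every conjunct here is already in the original freezing event.
(e) Entailed — the narrative places the loading before the freezing.
(f) Not entailed — Ravi painted the floor, not the van; the van belongs to the loading event.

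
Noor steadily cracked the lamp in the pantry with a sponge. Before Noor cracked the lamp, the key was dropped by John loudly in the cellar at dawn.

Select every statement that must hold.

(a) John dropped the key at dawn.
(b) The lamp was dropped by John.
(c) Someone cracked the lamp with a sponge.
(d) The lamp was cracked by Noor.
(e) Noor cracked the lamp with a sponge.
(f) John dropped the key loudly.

(a) Entailed — this follows by dropping conjuncts from the dropping event's description.
(b) Not entailed — John dropped the key, not the lamp; the lamp belongs to the cracking event.
(c) Entailed — the original entails any weakening of itself; this just drops 'steadily', 'in the pantry' and generalizes the agent.
(d) Entailed — dropping 'with a sponge', 'steadily', 'in the pantry' leaves a sub-description the original still satisfies.
(e) Entailed — every conjunct here is already in the original cracking event.
(f) Entailed — every conjunct here is already in the original dropping event.

(a), (c), (d), (e), (f)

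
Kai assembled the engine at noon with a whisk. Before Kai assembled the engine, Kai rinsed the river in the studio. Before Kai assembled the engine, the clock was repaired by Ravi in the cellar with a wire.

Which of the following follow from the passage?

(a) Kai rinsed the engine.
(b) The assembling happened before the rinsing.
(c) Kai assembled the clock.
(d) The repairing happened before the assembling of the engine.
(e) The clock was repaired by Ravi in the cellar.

(d), (e)

(a) Not entailed — Kai rinsed the river, not the engine; the engine belongs to the assembling event.
(b) Not entailed — the narrative places the rinsing before the assembling, not after.
(c) Not entailed — Kai assembled the engine, not the clock; the clock belongs to the repairing event.
(d) Entailed — the narrative places the repairing before the assembling.
(e) Entailed — the original entails any weakening of itself; this just drops 'with a wire'.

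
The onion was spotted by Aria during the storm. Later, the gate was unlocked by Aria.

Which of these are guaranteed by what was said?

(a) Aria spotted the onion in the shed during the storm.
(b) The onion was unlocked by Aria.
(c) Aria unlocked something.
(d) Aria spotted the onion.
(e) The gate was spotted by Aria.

(c), (d)

(a) Not entailed — 'in the shed' adds information not in the original event.
(b) Not entailed — Aria unlocked the gate, not the onion; the onion belongs to the spotting event.
(c) Entailed — generalizing the patient leaves a sub-description the original still satisfies.
(d) Entailed — this follows by dropping conjuncts from the spotting event's description.
(e) Not entailed — Aria spotted the onion, not the gate; the gate belongs to the unlocking event.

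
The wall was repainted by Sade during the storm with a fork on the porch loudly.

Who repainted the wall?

'Sade' marks the agent of the repainting event.

Sade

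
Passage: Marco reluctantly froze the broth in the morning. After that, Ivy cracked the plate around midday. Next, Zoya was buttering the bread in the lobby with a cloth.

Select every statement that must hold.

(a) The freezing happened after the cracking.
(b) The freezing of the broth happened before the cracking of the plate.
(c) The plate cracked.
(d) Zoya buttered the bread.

(b), (c)

(a) Not entailed — the narrative places the freezing before the cracking, not after.
(b) Entailed — the narrative places the freezing before the cracking.
(c) Entailed — 'Ivy cracked the plate' is causative; it entails the inchoative 'the plate cracked'.
(d) Not entailed — 'was buttering' is progressive on an accomplishment; it does not entail the completed 'buttered'.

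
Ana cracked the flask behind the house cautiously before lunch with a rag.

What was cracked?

'the flask' marks the patient of the cracking event.

the flask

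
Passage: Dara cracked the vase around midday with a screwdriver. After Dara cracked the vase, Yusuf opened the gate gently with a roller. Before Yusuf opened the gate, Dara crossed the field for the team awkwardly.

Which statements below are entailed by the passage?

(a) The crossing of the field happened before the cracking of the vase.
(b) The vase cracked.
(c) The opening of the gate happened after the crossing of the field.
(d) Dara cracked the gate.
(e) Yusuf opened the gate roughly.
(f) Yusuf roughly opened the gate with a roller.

(b), (c)

(a) Not entailed — the narrative doesn't order the crossing relative to the cracking.
(b) Entailed — 'Dara cracked the vase' is causative; it entails the inchoative 'the vase cracked'.
(c) Entailed — the narrative places the crossing before the opening.
(d) Not entailed — Dara cracked the vase, not the gate; the gate belongs to the opening event.
(e) Not entailed — 'roughly' adds a manner not in (and inconsistent with) the original.
(f) Not entailed — 'roughly' adds a manner not in (and inconsistent with) the original.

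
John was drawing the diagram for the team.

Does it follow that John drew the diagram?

'was drawing' is progressive; for an accomplishment like 'draw the diagram', it doesn't entail completion.

no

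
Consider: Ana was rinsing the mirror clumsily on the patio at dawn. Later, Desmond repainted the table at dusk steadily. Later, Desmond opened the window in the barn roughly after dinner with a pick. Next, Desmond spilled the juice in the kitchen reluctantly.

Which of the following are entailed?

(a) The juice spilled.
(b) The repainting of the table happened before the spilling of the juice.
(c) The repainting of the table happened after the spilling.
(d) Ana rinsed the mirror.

(a), (b), (d)

(a) Entailed — 'Desmond spilled the juice' is causative; it entails the inchoative 'the juice spilled'.
(b) Entailed — the narrative places the repainting before the spilling.
(c) Not entailed — the narrative places the repainting before the spilling, not after.
(d) Entailed — 'rinse' is an activity; 'was rinsing' entails that some rinsing happened, so 'rinsed' holds.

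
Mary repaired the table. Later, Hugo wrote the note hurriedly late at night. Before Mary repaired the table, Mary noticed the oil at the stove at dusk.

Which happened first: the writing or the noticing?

The connectives place the noticing before the writing.

the noticing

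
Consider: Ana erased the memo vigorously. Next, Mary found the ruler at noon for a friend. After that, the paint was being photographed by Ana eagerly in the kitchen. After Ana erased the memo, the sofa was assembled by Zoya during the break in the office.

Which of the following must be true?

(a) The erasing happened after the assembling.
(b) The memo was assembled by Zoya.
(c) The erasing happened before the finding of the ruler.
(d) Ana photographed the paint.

(a) Not entailed — the narrative places the erasing before the assembling, not after.
(b) Not entailed — Zoya assembled the sofa, not the memo; the memo belongs to the erasing event.
(c) Entailed — the narrative places the erasing before the finding.
(d) Not entailed — 'was photographing' is progressive on an accomplishment; it does not entail the completed 'photographed'.

(c)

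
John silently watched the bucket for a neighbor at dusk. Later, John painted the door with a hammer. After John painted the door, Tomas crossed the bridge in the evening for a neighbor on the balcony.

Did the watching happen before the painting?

yes

The narrative orders the watching before the painting.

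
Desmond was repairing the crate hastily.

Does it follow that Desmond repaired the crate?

no

'was repairing' is progressive; for an accomplishment like 'repair the crate', it doesn't entail completion.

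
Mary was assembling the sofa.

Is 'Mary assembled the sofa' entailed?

no

'was assembling' is progressive; for an accomplishment like 'assemble the sofa', it doesn't entail completion.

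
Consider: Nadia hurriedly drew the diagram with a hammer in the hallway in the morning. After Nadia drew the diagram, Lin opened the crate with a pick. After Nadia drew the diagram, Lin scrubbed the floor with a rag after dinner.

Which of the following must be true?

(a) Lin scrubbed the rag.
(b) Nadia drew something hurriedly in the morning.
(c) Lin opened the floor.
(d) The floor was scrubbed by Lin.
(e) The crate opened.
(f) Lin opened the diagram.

(a) Not entailed — the rag is the instrument, not what was scrubbed.
(b) Entailed — every conjunct here is already in the original drawing event.
(c) Not entailed — Lin opened the crate, not the floor; the floor belongs to the scrubbing event.
(d) Entailed — the original entails any weakening of itself; this just drops 'with a rag', 'after dinner'.
(e) Entailed — 'Lin opened the crate' is causative; it entails the inchoative 'the crate opened'.
(f) Not entailed — Lin opened the crate, not the diagram; the diagram belongs to the drawing event.

(b), (d), (e)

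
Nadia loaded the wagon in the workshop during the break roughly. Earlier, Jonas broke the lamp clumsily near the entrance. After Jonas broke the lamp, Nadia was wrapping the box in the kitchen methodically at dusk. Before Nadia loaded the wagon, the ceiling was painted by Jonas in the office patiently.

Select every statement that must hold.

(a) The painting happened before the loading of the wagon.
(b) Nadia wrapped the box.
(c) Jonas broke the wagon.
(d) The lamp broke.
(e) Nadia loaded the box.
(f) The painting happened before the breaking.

(a), (d)

(a) Entailed — the narrative places the painting before the loading.
(b) Not entailed — 'was wrapping' is progressive on an accomplishment; it does not entail the completed 'wrapped'.
(c) Not entailed — Jonas broke the lamp, not the wagon; the wagon belongs to the loading event.
(d) Entailed — 'Jonas broke the lamp' is causative; it entails the inchoative 'the lamp broke'.
(e) Not entailed — Nadia loaded the wagon, not the box; the box belongs to the wrapping event.
(f) Not entailed — the narrative doesn't order the painting relative to the breaking.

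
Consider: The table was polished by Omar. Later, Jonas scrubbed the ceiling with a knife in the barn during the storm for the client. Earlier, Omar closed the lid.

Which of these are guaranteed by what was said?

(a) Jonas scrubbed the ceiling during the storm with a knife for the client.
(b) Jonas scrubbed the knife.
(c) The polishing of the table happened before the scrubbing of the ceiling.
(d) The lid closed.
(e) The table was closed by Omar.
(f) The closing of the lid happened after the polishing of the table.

(a) Entailed — every conjunct here is already in the original scrubbing event.
(b) Not entailed — the knife is the instrument, not what was scrubbed.
(c) Entailed — the narrative places the polishing before the scrubbing.
(d) Entailed — 'Omar closed the lid' is causative; it entails the inchoative 'the lid closed'.
(e) Not entailed — Omar closed the lid, not the table; the table belongs to the polishing event.
(f) Not entailed — the narrative doesn't order the polishing relative to the closing.

(a), (c), (d)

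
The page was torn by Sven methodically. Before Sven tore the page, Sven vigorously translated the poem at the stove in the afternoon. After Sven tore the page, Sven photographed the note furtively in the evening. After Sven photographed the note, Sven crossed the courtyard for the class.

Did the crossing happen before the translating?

The narrative orders the translating before the crossing.

no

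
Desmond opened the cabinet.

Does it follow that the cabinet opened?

yes

'Desmond opened the cabinet' is the causative; it entails the inchoative 'the cabinet opened'.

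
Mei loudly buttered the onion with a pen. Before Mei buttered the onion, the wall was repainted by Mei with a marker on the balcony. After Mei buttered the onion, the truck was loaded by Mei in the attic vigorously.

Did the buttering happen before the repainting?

The narrative orders the repainting before the buttering.

no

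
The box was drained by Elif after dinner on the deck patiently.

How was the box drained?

patiently

'patiently' marks the manner of the draining event.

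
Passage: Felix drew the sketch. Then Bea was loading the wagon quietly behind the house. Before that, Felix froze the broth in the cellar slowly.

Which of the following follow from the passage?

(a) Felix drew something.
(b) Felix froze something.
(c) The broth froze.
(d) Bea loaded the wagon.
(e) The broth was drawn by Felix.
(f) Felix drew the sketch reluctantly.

(a), (b), (c)

(a) Entailed — generalizing the patient leaves a sub-description the original still satisfies.
(b) Entailed — every conjunct here is already in the original freezing event.
(c) Entailed — 'Felix froze the broth' is causative; it entails the inchoative 'the broth froze'.
(d) Not entailed — 'was loading' is progressive on an accomplishment; it does not entail the completed 'loaded'.
(e) Not entailed — Felix drew the sketch, not the broth; the broth belongs to the freezing event.
(f) Not entailed — 'reluctantly' adds information not in the original event.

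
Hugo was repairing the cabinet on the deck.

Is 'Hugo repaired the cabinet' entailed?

no

'was repairing' is progressive; for an accomplishment like 'repair the cabinet', it doesn't entail completion.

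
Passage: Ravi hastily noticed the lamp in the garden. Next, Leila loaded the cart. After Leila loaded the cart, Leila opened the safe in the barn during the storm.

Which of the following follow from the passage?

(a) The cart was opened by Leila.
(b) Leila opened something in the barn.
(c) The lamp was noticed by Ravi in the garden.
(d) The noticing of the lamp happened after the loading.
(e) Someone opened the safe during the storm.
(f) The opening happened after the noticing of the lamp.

(b), (c), (e), (f)

(a) Not entailed — Leila opened the safe, not the cart; the cart belongs to the loading event.
(b) Entailed — this follows by dropping conjuncts from the opening event's description.
(c) Entailed — dropping 'hastily' leaves a sub-description the original still satisfies.
(d) Not entailed — the narrative places the noticing before the loading, not after.
(e) Entailed — every conjunct here is already in the original opening event.
(f) Entailed — the narrative places the noticing before the opening.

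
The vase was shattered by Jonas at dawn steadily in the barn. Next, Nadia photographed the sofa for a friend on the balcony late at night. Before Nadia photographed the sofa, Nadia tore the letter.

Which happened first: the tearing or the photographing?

the tearing

The connectives place the tearing before the photographing.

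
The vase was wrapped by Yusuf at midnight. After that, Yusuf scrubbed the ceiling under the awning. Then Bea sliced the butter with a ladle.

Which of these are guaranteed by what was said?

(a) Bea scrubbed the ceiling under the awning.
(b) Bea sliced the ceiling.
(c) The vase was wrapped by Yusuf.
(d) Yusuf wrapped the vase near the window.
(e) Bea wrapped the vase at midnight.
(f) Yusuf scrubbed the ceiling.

(a) Not entailed — the passage has Yusuf scrubbing the ceiling, not Bea.
(b) Not entailed — Bea sliced the butter, not the ceiling; the ceiling belongs to the scrubbing event.
(c) Entailed — dropping 'at midnight' leaves a sub-description the original still satisfies.
(d) Not entailed — 'near the window' adds information not in the original event.
(e) Not entailed — the passage has Yusuf wrapping the vase, not Bea.
(f) Entailed — every conjunct here is already in the original scrubbing event.

(c), (f)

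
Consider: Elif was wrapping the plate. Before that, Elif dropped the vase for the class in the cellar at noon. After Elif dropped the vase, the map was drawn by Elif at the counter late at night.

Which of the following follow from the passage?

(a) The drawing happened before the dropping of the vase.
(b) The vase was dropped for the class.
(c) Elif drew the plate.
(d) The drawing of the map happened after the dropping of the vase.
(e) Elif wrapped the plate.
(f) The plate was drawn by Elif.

(b), (d)

(a) Not entailed — the narrative places the dropping before the drawing, not after.
(b) Entailed — every conjunct here is already in the original dropping event.
(c) Not entailed — Elif drew the map, not the plate; the plate belongs to the wrapping event.
(d) Entailed — the narrative places the dropping before the drawing.
(e) Not entailed — 'was wrapping' is progressive on an accomplishment; it does not entail the completed 'wrapped'.
(f) Not entailed — Elif drew the map, not the plate; the plate belongs to the wrapping event.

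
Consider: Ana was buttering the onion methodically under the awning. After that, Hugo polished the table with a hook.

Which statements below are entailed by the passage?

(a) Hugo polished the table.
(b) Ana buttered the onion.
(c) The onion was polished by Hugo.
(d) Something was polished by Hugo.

(a), (d)

(a) Entailed — this follows by dropping conjuncts from the polishing event's description.
(b) Not entailed — 'was buttering' is progressive on an accomplishment; it does not entail the completed 'buttered'.
(c) Not entailed — Hugo polished the table, not the onion; the onion belongs to the buttering event.
(d) Entailed — this follows by dropping conjuncts from the polishing event's description.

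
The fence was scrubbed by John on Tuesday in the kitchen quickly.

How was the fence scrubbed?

'quickly' marks the manner of the scrubbing event.

quickly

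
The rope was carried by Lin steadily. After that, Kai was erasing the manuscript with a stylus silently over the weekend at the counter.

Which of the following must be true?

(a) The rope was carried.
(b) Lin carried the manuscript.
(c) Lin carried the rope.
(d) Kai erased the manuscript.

(a), (c)

(a) Entailed — the original entails any weakening of itself; this just drops 'steadily' and generalizes the agent.
(b) Not entailed — Lin carried the rope, not the manuscript; the manuscript belongs to the erasing event.
(c) Entailed — dropping 'steadily' leaves a sub-description the original still satisfies.
(d) Not entailed — 'was erasing' is progressive on an accomplishment; it does not entail the completed 'erased'.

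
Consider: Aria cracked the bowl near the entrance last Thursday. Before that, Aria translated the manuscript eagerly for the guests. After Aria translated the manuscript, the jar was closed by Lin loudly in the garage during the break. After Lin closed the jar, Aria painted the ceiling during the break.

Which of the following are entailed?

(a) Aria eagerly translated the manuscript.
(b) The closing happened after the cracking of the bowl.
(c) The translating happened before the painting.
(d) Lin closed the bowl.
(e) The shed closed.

(a) Entailed — dropping 'for the guests' leaves a sub-description the original still satisfies.
(b) Not entailed — the narrative doesn't order the cracking relative to the closing.
(c) Entailed — the narrative places the translating before the painting.
(d) Not entailed — Lin closed the jar, not the bowl; the bowl belongs to the cracking event.
(e) Not entailed — the jar is what closed, not the shed.

(a), (c)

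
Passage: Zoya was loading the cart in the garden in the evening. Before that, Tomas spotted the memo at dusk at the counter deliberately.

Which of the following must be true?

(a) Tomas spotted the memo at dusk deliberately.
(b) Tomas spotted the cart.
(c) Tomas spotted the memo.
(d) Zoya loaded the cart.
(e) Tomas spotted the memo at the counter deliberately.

(a), (c), (e)

(a) Entailed — the original entails any weakening of itself; this just drops 'at the counter'.
(b) Not entailed — Tomas spotted the memo, not the cart; the cart belongs to the loading event.
(c) Entailed — the original entails any weakening of itself; this just drops 'deliberately', 'at the counter', 'at dusk'.
(d) Not entailed — 'was loading' is progressive on an accomplishment; it does not entail the completed 'loaded'.
(e) Entailed — this follows by dropping conjuncts from the spotting event's description.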